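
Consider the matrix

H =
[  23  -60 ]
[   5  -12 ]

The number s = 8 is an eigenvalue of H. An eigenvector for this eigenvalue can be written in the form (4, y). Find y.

We need (H - 8I)v = 0.
H - 8I = [[15, -60], [5, -20]].
Row 1: (15)·4 + (-60)·y = 0
Row 2: (5)·4 + (-20)·y = 0
Solving gives y = 1.
Check: H·(4, 1) = (32, 8) = 8·(4, 1).

1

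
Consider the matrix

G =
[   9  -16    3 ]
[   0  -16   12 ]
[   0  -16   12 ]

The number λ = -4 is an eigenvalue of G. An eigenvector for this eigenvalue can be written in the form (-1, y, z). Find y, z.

We need (G + 4I)v = 0.
G + 4I = [[13, -16, 3], [0, -12, 12], [0, -16, 16]].
Row 1: (13)·-1 + (-16)·y + (3)·z = 0
Row 2: (0)·-1 + (-12)·y + (12)·z = 0
Row 3: (0)·-1 + (-16)·y + (16)·z = 0
Solving gives y = -1, z = -1.
Check: G·(-1, -1, -1) = (4, 4, 4) = -4·(-1, -1, -1).

-1, -1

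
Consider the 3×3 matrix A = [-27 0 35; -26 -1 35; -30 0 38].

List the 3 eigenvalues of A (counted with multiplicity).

The characteristic polynomial is p(lambda) = det(lambda·I - A).
Cofactor expansion gives p(lambda) = lambda^3 - 10·lambda^2 + 13·lambda + 24.
Rational-root test: lambda = -1 gives p(-1) = 0.
Factor out (lambda + 1): p(lambda) = (lambda + 1)·(lambda^2 - 11·lambda + 24).
The quadratic factors as (lambda - 3)·(lambda - 8).
Eigenvalues: -1, 3, 8.

-1, 3, 8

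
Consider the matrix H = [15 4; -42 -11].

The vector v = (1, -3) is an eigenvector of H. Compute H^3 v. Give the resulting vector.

(27, -81)

First find the eigenvalue: Hv = (3, -9) = 3·(1, -3), so λ = 3.
Then H^3 v = λ^3·v = 3^3·(1, -3) = 27·(1, -3) = (27, -81).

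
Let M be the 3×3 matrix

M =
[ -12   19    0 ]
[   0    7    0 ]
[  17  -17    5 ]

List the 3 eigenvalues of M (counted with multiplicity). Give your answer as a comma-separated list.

-12, 5, 7

Set up det(rI - M) = 0.
Expanding the 3×3 determinant: p(r) = r^3 - 109r + 420.
Try r = 5: p(5) = 0, so 5 is a root.
Factor out (r - 5): p(r) = (r - 5)·(r^2 + 5r - 84).
The quadratic factors as (r + 12)·(r - 7).
Eigenvalues: -12, 5, 7.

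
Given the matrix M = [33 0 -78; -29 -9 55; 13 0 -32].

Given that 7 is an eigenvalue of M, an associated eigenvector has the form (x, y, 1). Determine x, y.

We need (M - 7I)v = 0.
M - 7I = [[26, 0, -78], [-29, -16, 55], [13, 0, -39]].
Row 1: (26)·x + (0)·y + (-78)·1 = 0
Row 2: (-29)·x + (-16)·y + (55)·1 = 0
Row 3: (13)·x + (0)·y + (-39)·1 = 0
Solving gives x = 3, y = -2.
Check: M·(3, -2, 1) = (21, -14, 7) = 7·(3, -2, 1).

3, -2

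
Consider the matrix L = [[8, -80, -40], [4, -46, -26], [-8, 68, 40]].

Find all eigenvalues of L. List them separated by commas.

-12, 6, 8

Set up det(μI - L) = 0.
Expanding along the first row, p(μ) = μ^3 - 2μ^2 - 120μ + 576.
Rational-root test: μ = -12 gives p(-12) = 0.
Dividing by (μ + 12) leaves μ^2 - 14μ + 48.
The quadratic factors as (μ - 6)·(μ - 8).
Eigenvalues: -12, 6, 8.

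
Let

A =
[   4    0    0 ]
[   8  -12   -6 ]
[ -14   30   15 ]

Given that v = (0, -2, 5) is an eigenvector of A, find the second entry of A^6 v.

-1458

First find the eigenvalue: Av = (0, -6, 15) = 3·(0, -2, 5), so λ = 3.
Then A^6 v = λ^6·v = 3^6·(0, -2, 5) = 729·(0, -2, 5) = (0, -1458, 3645).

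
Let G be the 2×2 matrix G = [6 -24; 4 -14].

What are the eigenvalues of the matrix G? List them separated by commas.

-6, -2

det(G - μI) = (6 - μ)(-14 - μ) - (-24)·(4) = μ^2 + 8μ + 12.
This factors as (μ + 6)·(μ + 2) = 0.
Eigenvalues: -6, -2.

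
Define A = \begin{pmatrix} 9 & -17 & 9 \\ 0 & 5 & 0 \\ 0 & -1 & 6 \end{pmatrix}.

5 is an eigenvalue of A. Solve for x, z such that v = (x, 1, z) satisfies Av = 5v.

2, 1

We need (A - 5I)v = 0.
A - 5I = [[4, -17, 9], [0, 0, 0], [0, -1, 1]].
Row 1: (4)·x + (-17)·1 + (9)·z = 0
Row 2: (0)·x + (0)·1 + (0)·z = 0
Row 3: (0)·x + (-1)·1 + (1)·z = 0
Solving gives x = 2, z = 1.
Check: A·(2, 1, 1) = (10, 5, 5) = 5·(2, 1, 1).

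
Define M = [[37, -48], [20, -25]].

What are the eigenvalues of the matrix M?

5, 7

det(M - tI) = (37 - t)(-25 - t) - (-48)·(20) = t^2 - 12t + 35.
This factors as (t - 5)·(t - 7) = 0.
Eigenvalues: 5, 7.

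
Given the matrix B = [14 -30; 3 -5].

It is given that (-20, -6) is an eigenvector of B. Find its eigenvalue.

5

Compute Bv: B·(-20, -6) = (-100, -30).
Since Bv = λv, compare component 1: -100 = λ·-20, so λ = 5.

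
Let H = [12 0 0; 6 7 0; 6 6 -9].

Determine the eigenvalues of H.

-9, 7, 12

H is lower triangular, so its eigenvalues are the diagonal entries.
Diagonal: 12, 7, -9.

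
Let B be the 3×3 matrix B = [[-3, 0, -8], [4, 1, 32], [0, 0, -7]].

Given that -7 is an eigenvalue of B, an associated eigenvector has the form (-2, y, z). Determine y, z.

We need (B + 7I)v = 0.
B + 7I = [[4, 0, -8], [4, 8, 32], [0, 0, 0]].
Row 1: (4)·-2 + (0)·y + (-8)·z = 0
Row 2: (4)·-2 + (8)·y + (32)·z = 0
Row 3: (0)·-2 + (0)·y + (0)·z = 0
Solving gives y = 5, z = -1.
Check: B·(-2, 5, -1) = (14, -35, 7) = -7·(-2, 5, -1).

5, -1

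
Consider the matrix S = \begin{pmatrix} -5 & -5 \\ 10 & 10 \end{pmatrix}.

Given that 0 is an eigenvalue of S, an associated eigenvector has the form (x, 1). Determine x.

-1

We need (S)v = 0.
S = [[-5, -5], [10, 10]].
Row 1: (-5)·x + (-5)·1 = 0
Row 2: (10)·x + (10)·1 = 0
Solving gives x = -1.
Check: S·(-1, 1) = (0, 0) = 0·(-1, 1).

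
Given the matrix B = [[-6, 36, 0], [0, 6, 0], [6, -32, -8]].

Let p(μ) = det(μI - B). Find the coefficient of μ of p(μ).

-36

p(μ) = μ^3 + 8μ^2 - 36μ - 288.
The coefficient of μ is -36.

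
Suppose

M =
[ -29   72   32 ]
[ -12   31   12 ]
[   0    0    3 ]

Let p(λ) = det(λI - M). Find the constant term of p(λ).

p(λ) = λ^3 - 5λ^2 - 29λ + 105.
The constant term is 105.

105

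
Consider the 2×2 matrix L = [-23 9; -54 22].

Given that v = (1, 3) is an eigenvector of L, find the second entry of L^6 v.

12288

First find the eigenvalue: Lv = (4, 12) = 4·(1, 3), so λ = 4.
Then L^6 v = λ^6·v = 4^6·(1, 3) = 4096·(1, 3) = (4096, 12288).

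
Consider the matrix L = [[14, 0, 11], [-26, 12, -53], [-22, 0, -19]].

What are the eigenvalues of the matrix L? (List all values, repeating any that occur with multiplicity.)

Compute the characteristic polynomial p(λ) = det(λI - L).
Cofactor expansion gives p(λ) = λ^3 - 7λ^2 - 84λ + 288.
Since p(3) = 0, λ = 3 is a root.
Dividing by (λ - 3) leaves λ^2 - 4λ - 96.
The quadratic factors as (λ + 8)·(λ - 12).
Eigenvalues: -8, 3, 12.

-8, 3, 12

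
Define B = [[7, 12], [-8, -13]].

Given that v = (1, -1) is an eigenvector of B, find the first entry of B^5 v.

First find the eigenvalue: Bv = (-5, 5) = -5·(1, -1), so λ = -5.
Then B^5 v = λ^5·v = (-5)^5·(1, -1) = -3125·(1, -1) = (-3125, 3125).

-3125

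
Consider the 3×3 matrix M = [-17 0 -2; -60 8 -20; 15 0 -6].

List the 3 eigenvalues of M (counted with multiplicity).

Set up det(sI - M) = 0.
Expanding the 3×3 determinant: p(s) = s^3 + 15s^2 - 52s - 1056.
Since p(8) = 0, s = 8 is a root.
Dividing by (s - 8) leaves s^2 + 23s + 132.
The quadratic factors as (s + 12)·(s + 11).
Eigenvalues: -12, -11, 8.

-12, -11, 8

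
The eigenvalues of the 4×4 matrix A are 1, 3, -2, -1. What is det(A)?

det(A) is the product of the eigenvalues: (1) · (3) · (-2) · (-1) = 6.

6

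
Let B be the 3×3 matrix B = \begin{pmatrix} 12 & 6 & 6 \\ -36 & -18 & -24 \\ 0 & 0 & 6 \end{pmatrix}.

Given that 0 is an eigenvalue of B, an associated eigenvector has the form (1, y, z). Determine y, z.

We need (B)v = 0.
B = [[12, 6, 6], [-36, -18, -24], [0, 0, 6]].
Row 1: (12)·1 + (6)·y + (6)·z = 0
Row 2: (-36)·1 + (-18)·y + (-24)·z = 0
Row 3: (0)·1 + (0)·y + (6)·z = 0
Solving gives y = -2, z = 0.
Check: B·(1, -2, 0) = (0, 0, 0) = 0·(1, -2, 0).

-2, 0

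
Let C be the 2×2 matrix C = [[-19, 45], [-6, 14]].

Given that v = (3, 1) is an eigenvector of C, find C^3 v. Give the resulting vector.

(-192, -64)

First find the eigenvalue: Cv = (-12, -4) = -4·(3, 1), so λ = -4.
Then C^3 v = λ^3·v = (-4)^3·(3, 1) = -64·(3, 1) = (-192, -64).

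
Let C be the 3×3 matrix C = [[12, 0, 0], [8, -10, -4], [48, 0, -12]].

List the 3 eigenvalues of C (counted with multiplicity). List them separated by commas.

-12, -10, 12

Compute the characteristic polynomial p(lambda) = det(lambda·I - C).
Expanding the 3×3 determinant: p(lambda) = lambda^3 + 10·lambda^2 - 144·lambda - 1440.
Try lambda = -10: p(-10) = 0, so -10 is a root.
Factor out (lambda + 10): p(lambda) = (lambda + 10)·(lambda^2 - 144).
The quadratic factors as (lambda + 12)·(lambda - 12).
Eigenvalues: -12, -10, 12.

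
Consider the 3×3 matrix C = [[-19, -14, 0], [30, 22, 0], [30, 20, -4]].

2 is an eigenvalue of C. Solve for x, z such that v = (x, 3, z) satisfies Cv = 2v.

We need (C - 2I)v = 0.
C - 2I = [[-21, -14, 0], [30, 20, 0], [30, 20, -6]].
Row 1: (-21)·x + (-14)·3 + (0)·z = 0
Row 2: (30)·x + (20)·3 + (0)·z = 0
Row 3: (30)·x + (20)·3 + (-6)·z = 0
Solving gives x = -2, z = 0.
Check: C·(-2, 3, 0) = (-4, 6, 0) = 2·(-2, 3, 0).

-2, 0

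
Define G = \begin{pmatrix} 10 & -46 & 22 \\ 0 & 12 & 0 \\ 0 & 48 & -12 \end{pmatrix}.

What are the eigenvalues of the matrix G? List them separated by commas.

-12, 10, 12

The characteristic polynomial is p(μ) = det(μI - G).
Cofactor expansion gives p(μ) = μ^3 - 10μ^2 - 144μ + 1440.
Since p(10) = 0, μ = 10 is a root.
Dividing by (μ - 10) leaves μ^2 - 144.
The quadratic factors as (μ + 12)·(μ - 12).
Eigenvalues: -12, 10, 12.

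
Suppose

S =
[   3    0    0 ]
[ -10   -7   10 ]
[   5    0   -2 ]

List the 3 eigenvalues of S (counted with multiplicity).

Set up det(sI - S) = 0.
Expanding along the first row, p(s) = s^3 + 6s^2 - 13s - 42.
Since p(-2) = 0, s = -2 is a root.
Factor out (s + 2): p(s) = (s + 2)·(s^2 + 4s - 21).
The quadratic factors as (s + 7)·(s - 3).
Eigenvalues: -7, -2, 3.

-7, -2, 3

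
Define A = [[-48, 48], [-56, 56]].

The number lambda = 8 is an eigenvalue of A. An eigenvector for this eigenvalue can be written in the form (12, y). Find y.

We need (A - 8I)v = 0.
A - 8I = [[-56, 48], [-56, 48]].
Row 1: (-56)·12 + (48)·y = 0
Row 2: (-56)·12 + (48)·y = 0
Solving gives y = 14.
Check: A·(12, 14) = (96, 112) = 8·(12, 14).

14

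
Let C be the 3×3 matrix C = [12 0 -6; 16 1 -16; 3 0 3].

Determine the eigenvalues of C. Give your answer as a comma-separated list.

The characteristic polynomial is p(μ) = det(μI - C).
Expanding the 3×3 determinant: p(μ) = μ^3 - 16μ^2 + 69μ - 54.
Since p(6) = 0, μ = 6 is a root.
Dividing by (μ - 6) leaves μ^2 - 10μ + 9.
The quadratic factors as (μ - 1)·(μ - 9).
Eigenvalues: 1, 6, 9.

1, 6, 9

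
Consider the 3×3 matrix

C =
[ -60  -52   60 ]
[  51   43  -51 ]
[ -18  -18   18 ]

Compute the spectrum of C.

Set up det(tI - C) = 0.
Cofactor expansion gives p(t) = t^3 - t^2 - 72t.
Rational-root test: t = -8 gives p(-8) = 0.
Factor out (t + 8): p(t) = (t + 8)·(t^2 - 9t).
The quadratic factors as t·(t - 9).
Eigenvalues: -8, 0, 9.

-8, 0, 9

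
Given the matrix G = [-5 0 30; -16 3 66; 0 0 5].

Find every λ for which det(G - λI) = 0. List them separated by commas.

Compute the characteristic polynomial p(t) = det(tI - G).
Expanding along the first row, p(t) = t^3 - 3t^2 - 25t + 75.
Try t = -5: p(-5) = 0, so -5 is a root.
Dividing by (t + 5) leaves t^2 - 8t + 15.
The quadratic factors as (t - 3)·(t - 5).
Eigenvalues: -5, 3, 5.

-5, 3, 5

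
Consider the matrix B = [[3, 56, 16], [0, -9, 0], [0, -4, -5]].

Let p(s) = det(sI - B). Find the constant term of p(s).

-135

p(s) = s^3 + 11s^2 + 3s - 135.
The constant term is -135.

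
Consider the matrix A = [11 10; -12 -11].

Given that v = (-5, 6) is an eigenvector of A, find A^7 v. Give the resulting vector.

First find the eigenvalue: Av = (5, -6) = -1·(-5, 6), so λ = -1.
Then A^7 v = λ^7·v = (-1)^7·(-5, 6) = -1·(-5, 6) = (5, -6).

(5, -6)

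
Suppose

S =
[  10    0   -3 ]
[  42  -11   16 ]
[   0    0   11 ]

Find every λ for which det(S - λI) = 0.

Compute the characteristic polynomial p(lambda) = det(lambda·I - S).
Expanding along the first row, p(lambda) = lambda^3 - 10·lambda^2 - 121·lambda + 1210.
Since p(10) = 0, lambda = 10 is a root.
Dividing by (lambda - 10) leaves lambda^2 - 121.
The quadratic factors as (lambda + 11)·(lambda - 11).
Eigenvalues: -11, 10, 11.

-11, 10, 11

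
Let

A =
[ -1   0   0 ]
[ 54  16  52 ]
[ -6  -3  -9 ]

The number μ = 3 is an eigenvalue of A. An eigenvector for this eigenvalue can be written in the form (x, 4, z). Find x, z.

0, -1

We need (A - 3I)v = 0.
A - 3I = [[-4, 0, 0], [54, 13, 52], [-6, -3, -12]].
Row 1: (-4)·x + (0)·4 + (0)·z = 0
Row 2: (54)·x + (13)·4 + (52)·z = 0
Row 3: (-6)·x + (-3)·4 + (-12)·z = 0
Solving gives x = 0, z = -1.
Check: A·(0, 4, -1) = (0, 12, -3) = 3·(0, 4, -1).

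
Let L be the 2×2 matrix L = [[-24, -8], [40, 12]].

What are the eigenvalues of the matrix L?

-8, -4

det(L - tI) = (-24 - t)(12 - t) - (-8)·(40) = t^2 + 12t + 32.
This factors as (t + 8)·(t + 4) = 0.
Eigenvalues: -8, -4.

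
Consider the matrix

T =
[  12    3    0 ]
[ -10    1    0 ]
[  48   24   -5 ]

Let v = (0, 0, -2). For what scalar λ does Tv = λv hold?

-5

Compute Tv: T·(0, 0, -2) = (0, 0, 10).
Since Tv = λv, compare component 3: 10 = λ·-2, so λ = -5.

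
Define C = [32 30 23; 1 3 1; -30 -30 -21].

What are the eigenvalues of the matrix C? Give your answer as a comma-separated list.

Compute the characteristic polynomial p(μ) = det(μI - C).
Expanding along the first row, p(μ) = μ^3 - 14μ^2 + 51μ - 54.
Since p(2) = 0, μ = 2 is a root.
Dividing by (μ - 2) leaves μ^2 - 12μ + 27.
The quadratic factors as (μ - 3)·(μ - 9).
Eigenvalues: 2, 3, 9.

2, 3, 9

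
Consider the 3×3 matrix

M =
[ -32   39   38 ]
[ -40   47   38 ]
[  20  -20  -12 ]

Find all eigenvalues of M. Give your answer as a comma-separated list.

-12, 7, 8

The characteristic polynomial is p(lambda) = det(lambda·I - M).
Expanding along the first row, p(lambda) = lambda^3 - 3·lambda^2 - 124·lambda + 672.
Rational-root test: lambda = 8 gives p(8) = 0.
Factor out (lambda - 8): p(lambda) = (lambda - 8)·(lambda^2 + 5·lambda - 84).
The quadratic factors as (lambda + 12)·(lambda - 7).
Eigenvalues: -12, 7, 8.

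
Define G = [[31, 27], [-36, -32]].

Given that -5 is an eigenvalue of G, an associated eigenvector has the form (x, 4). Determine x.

We need (G + 5I)v = 0.
G + 5I = [[36, 27], [-36, -27]].
Row 1: (36)·x + (27)·4 = 0
Row 2: (-36)·x + (-27)·4 = 0
Solving gives x = -3.
Check: G·(-3, 4) = (15, -20) = -5·(-3, 4).

-3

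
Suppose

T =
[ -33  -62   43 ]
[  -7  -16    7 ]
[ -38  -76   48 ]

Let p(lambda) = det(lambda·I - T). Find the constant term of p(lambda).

-180

p(lambda) = lambda^3 + lambda^2 - 92·lambda - 180.
The constant term is -180.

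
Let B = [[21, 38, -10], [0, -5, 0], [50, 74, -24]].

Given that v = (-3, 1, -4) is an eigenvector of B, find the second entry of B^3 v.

-125

First find the eigenvalue: Bv = (15, -5, 20) = -5·(-3, 1, -4), so λ = -5.
Then B^3 v = λ^3·v = (-5)^3·(-3, 1, -4) = -125·(-3, 1, -4) = (375, -125, 500).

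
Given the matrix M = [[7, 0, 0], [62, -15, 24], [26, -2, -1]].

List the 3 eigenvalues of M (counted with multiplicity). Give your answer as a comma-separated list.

The characteristic polynomial is p(r) = det(rI - M).
Expanding along the first row, p(r) = r^3 + 9r^2 - 49r - 441.
Since p(-7) = 0, r = -7 is a root.
Dividing by (r + 7) leaves r^2 + 2r - 63.
The quadratic factors as (r + 9)·(r - 7).
Eigenvalues: -9, -7, 7.

-9, -7, 7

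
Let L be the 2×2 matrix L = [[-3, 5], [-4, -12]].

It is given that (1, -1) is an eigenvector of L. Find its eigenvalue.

Compute Lv: L·(1, -1) = (-8, 8).
Since Lv = λv, compare component 1: -8 = λ·1, so λ = -8.

-8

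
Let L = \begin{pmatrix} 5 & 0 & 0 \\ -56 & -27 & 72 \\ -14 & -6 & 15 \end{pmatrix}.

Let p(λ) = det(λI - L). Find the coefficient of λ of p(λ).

p(λ) = λ^3 + 7λ^2 - 33λ - 135.
The coefficient of λ is -33.

-33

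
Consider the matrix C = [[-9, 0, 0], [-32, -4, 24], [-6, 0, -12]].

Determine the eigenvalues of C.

-12, -9, -4

Set up det(rI - C) = 0.
Expanding the 3×3 determinant: p(r) = r^3 + 25r^2 + 192r + 432.
Rational-root test: r = -9 gives p(-9) = 0.
Dividing by (r + 9) leaves r^2 + 16r + 48.
The quadratic factors as (r + 12)·(r + 4).
Eigenvalues: -12, -9, -4.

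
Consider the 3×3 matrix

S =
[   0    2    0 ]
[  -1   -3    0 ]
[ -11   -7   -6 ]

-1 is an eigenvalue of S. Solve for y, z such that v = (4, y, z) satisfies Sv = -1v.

We need (S + 1I)v = 0.
S + 1I = [[1, 2, 0], [-1, -2, 0], [-11, -7, -5]].
Row 1: (1)·4 + (2)·y + (0)·z = 0
Row 2: (-1)·4 + (-2)·y + (0)·z = 0
Row 3: (-11)·4 + (-7)·y + (-5)·z = 0
Solving gives y = -2, z = -6.
Check: S·(4, -2, -6) = (-4, 2, 6) = -1·(4, -2, -6).

-2, -6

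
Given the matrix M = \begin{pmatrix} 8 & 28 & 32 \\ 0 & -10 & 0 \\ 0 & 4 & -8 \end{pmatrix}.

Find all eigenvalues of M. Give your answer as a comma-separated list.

Set up det(lambda·I - M) = 0.
Expanding the 3×3 determinant: p(lambda) = lambda^3 + 10·lambda^2 - 64·lambda - 640.
Since p(-8) = 0, lambda = -8 is a root.
Dividing by (lambda + 8) leaves lambda^2 + 2·lambda - 80.
The quadratic factors as (lambda + 10)·(lambda - 8).
Eigenvalues: -10, -8, 8.

-10, -8, 8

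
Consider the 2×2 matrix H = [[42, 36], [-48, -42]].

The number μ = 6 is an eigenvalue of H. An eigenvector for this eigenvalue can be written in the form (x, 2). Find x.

We need (H - 6I)v = 0.
H - 6I = [[36, 36], [-48, -48]].
Row 1: (36)·x + (36)·2 = 0
Row 2: (-48)·x + (-48)·2 = 0
Solving gives x = -2.
Check: H·(-2, 2) = (-12, 12) = 6·(-2, 2).

-2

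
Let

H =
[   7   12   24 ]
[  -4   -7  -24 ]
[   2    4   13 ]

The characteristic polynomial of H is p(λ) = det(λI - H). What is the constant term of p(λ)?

p(λ) = λ^3 - 13λ^2 + 47λ - 35.
The constant term is -35.

-35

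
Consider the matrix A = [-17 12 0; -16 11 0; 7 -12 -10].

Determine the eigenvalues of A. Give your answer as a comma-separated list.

Set up det(lambda·I - A) = 0.
Cofactor expansion gives p(lambda) = lambda^3 + 16·lambda^2 + 65·lambda + 50.
Since p(-1) = 0, lambda = -1 is a root.
Dividing by (lambda + 1) leaves lambda^2 + 15·lambda + 50.
The quadratic factors as (lambda + 10)·(lambda + 5).
Eigenvalues: -10, -5, -1.

-10, -5, -1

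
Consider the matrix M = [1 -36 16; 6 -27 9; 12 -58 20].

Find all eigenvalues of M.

-5, -3, 2

The characteristic polynomial is p(r) = det(rI - M).
Cofactor expansion gives p(r) = r^3 + 6r^2 - r - 30.
Rational-root test: r = -5 gives p(-5) = 0.
Dividing by (r + 5) leaves r^2 + r - 6.
The quadratic factors as (r + 3)·(r - 2).
Eigenvalues: -5, -3, 2.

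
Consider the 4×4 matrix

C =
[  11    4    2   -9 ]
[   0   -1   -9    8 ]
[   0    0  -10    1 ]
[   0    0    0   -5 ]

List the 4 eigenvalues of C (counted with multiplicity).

-10, -5, -1, 11

C is upper triangular, so its eigenvalues are the diagonal entries.
Diagonal: 11, -1, -10, -5.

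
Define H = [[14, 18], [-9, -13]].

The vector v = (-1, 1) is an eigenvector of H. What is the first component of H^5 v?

1024

First find the eigenvalue: Hv = (4, -4) = -4·(-1, 1), so λ = -4.
Then H^5 v = λ^5·v = (-4)^5·(-1, 1) = -1024·(-1, 1) = (1024, -1024).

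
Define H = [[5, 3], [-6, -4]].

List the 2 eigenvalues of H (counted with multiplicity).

det(H - lambda·I) = (5 - lambda)(-4 - lambda) - (3)·(-6) = lambda^2 - lambda - 2.
This factors as (lambda + 1)·(lambda - 2) = 0.
Eigenvalues: -1, 2.

-1, 2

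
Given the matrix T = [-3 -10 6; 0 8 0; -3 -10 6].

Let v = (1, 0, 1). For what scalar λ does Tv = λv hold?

3

Compute Tv: T·(1, 0, 1) = (3, 0, 3).
Since Tv = λv, compare component 1: 3 = λ·1, so λ = 3.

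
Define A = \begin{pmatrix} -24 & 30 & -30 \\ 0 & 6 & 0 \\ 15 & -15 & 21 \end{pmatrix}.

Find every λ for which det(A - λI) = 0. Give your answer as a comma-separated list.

-9, 6, 6

Compute the characteristic polynomial p(λ) = det(λI - A).
Expanding the 3×3 determinant: p(λ) = λ^3 - 3λ^2 - 72λ + 324.
Rational-root test: λ = -9 gives p(-9) = 0.
Factor out (λ + 9): p(λ) = (λ + 9)·(λ^2 - 12λ + 36).
The quadratic factor is (λ - 6)^2.
Eigenvalues: -9, 6, 6.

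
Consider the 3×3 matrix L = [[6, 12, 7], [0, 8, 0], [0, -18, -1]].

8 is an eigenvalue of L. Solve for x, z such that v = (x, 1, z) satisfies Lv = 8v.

We need (L - 8I)v = 0.
L - 8I = [[-2, 12, 7], [0, 0, 0], [0, -18, -9]].
Row 1: (-2)·x + (12)·1 + (7)·z = 0
Row 2: (0)·x + (0)·1 + (0)·z = 0
Row 3: (0)·x + (-18)·1 + (-9)·z = 0
Solving gives x = -1, z = -2.
Check: L·(-1, 1, -2) = (-8, 8, -16) = 8·(-1, 1, -2).

-1, -2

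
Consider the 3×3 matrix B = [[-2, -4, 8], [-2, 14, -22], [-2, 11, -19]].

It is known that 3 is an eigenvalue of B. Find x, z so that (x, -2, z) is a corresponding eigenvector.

0, -1

We need (B - 3I)v = 0.
B - 3I = [[-5, -4, 8], [-2, 11, -22], [-2, 11, -22]].
Row 1: (-5)·x + (-4)·-2 + (8)·z = 0
Row 2: (-2)·x + (11)·-2 + (-22)·z = 0
Row 3: (-2)·x + (11)·-2 + (-22)·z = 0
Solving gives x = 0, z = -1.
Check: B·(0, -2, -1) = (0, -6, -3) = 3·(0, -2, -1).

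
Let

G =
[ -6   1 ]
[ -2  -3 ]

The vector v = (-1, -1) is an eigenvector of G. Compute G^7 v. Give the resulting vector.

(78125, 78125)

First find the eigenvalue: Gv = (5, 5) = -5·(-1, -1), so λ = -5.
Then G^7 v = λ^7·v = (-5)^7·(-1, -1) = -78125·(-1, -1) = (78125, 78125).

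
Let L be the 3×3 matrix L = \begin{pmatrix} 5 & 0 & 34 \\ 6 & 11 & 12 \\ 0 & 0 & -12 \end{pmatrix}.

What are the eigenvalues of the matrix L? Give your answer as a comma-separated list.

-12, 5, 11

Compute the characteristic polynomial p(λ) = det(λI - L).
Expanding the 3×3 determinant: p(λ) = λ^3 - 4λ^2 - 137λ + 660.
Rational-root test: λ = 5 gives p(5) = 0.
Factor out (λ - 5): p(λ) = (λ - 5)·(λ^2 + λ - 132).
The quadratic factors as (λ + 12)·(λ - 11).
Eigenvalues: -12, 5, 11.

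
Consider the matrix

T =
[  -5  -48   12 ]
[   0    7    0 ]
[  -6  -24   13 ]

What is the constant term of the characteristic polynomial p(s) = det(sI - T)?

-49

p(0) = det(0·I − T) = det(−T) = (−1)^3·det(T).
det(T) = 49, so p(0) = -49.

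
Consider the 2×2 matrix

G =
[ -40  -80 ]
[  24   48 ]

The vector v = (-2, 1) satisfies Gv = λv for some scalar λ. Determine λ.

0

Compute Gv: G·(-2, 1) = (0, 0).
Since Gv = λv, compare component 1: 0 = λ·-2, so λ = 0.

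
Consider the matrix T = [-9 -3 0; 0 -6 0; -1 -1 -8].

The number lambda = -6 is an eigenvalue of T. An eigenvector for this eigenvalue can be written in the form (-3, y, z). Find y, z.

3, 0

We need (T + 6I)v = 0.
T + 6I = [[-3, -3, 0], [0, 0, 0], [-1, -1, -2]].
Row 1: (-3)·-3 + (-3)·y + (0)·z = 0
Row 2: (0)·-3 + (0)·y + (0)·z = 0
Row 3: (-1)·-3 + (-1)·y + (-2)·z = 0
Solving gives y = 3, z = 0.
Check: T·(-3, 3, 0) = (18, -18, 0) = -6·(-3, 3, 0).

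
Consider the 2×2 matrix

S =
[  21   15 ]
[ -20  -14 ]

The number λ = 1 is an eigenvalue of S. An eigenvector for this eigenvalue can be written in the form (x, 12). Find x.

We need (S - 1I)v = 0.
S - 1I = [[20, 15], [-20, -15]].
Row 1: (20)·x + (15)·12 = 0
Row 2: (-20)·x + (-15)·12 = 0
Solving gives x = -9.
Check: S·(-9, 12) = (-9, 12) = 1·(-9, 12).

-9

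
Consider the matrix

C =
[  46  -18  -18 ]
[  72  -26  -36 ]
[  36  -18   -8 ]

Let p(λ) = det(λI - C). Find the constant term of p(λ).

800

p(λ) = λ^3 - 12λ^2 - 60λ + 800.
The constant term is 800.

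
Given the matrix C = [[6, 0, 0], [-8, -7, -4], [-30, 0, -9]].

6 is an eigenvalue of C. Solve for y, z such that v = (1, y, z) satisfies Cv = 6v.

We need (C - 6I)v = 0.
C - 6I = [[0, 0, 0], [-8, -13, -4], [-30, 0, -15]].
Row 1: (0)·1 + (0)·y + (0)·z = 0
Row 2: (-8)·1 + (-13)·y + (-4)·z = 0
Row 3: (-30)·1 + (0)·y + (-15)·z = 0
Solving gives y = 0, z = -2.
Check: C·(1, 0, -2) = (6, 0, -12) = 6·(1, 0, -2).

0, -2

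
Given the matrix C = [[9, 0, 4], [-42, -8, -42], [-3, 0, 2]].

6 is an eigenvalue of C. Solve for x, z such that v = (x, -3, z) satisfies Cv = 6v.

We need (C - 6I)v = 0.
C - 6I = [[3, 0, 4], [-42, -14, -42], [-3, 0, -4]].
Row 1: (3)·x + (0)·-3 + (4)·z = 0
Row 2: (-42)·x + (-14)·-3 + (-42)·z = 0
Row 3: (-3)·x + (0)·-3 + (-4)·z = 0
Solving gives x = 4, z = -3.
Check: C·(4, -3, -3) = (24, -18, -18) = 6·(4, -3, -3).

4, -3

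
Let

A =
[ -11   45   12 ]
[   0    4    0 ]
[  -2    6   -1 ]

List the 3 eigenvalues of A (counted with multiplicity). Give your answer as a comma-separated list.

-7, -5, 4

The characteristic polynomial is p(μ) = det(μI - A).
Expanding along the first row, p(μ) = μ^3 + 8μ^2 - 13μ - 140.
Rational-root test: μ = -5 gives p(-5) = 0.
Factor out (μ + 5): p(μ) = (μ + 5)·(μ^2 + 3μ - 28).
The quadratic factors as (μ + 7)·(μ - 4).
Eigenvalues: -7, -5, 4.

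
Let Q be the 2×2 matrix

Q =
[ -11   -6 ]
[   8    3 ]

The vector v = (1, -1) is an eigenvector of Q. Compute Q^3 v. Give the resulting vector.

First find the eigenvalue: Qv = (-5, 5) = -5·(1, -1), so λ = -5.
Then Q^3 v = λ^3·v = (-5)^3·(1, -1) = -125·(1, -1) = (-125, 125).

(-125, 125)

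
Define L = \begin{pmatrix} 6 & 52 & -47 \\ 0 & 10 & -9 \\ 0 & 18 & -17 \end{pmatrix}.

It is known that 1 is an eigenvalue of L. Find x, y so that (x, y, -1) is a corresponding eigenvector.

We need (L - 1I)v = 0.
L - 1I = [[5, 52, -47], [0, 9, -9], [0, 18, -18]].
Row 1: (5)·x + (52)·y + (-47)·-1 = 0
Row 2: (0)·x + (9)·y + (-9)·-1 = 0
Row 3: (0)·x + (18)·y + (-18)·-1 = 0
Solving gives x = 1, y = -1.
Check: L·(1, -1, -1) = (1, -1, -1) = 1·(1, -1, -1).

1, -1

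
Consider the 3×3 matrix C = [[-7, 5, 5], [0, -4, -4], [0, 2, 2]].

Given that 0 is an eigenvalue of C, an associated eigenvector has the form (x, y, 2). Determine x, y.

We need (C)v = 0.
C = [[-7, 5, 5], [0, -4, -4], [0, 2, 2]].
Row 1: (-7)·x + (5)·y + (5)·2 = 0
Row 2: (0)·x + (-4)·y + (-4)·2 = 0
Row 3: (0)·x + (2)·y + (2)·2 = 0
Solving gives x = 0, y = -2.
Check: C·(0, -2, 2) = (0, 0, 0) = 0·(0, -2, 2).

0, -2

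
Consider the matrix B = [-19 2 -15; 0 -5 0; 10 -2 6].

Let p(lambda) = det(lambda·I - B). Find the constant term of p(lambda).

p(lambda) = lambda^3 + 18·lambda^2 + 101·lambda + 180.
The constant term is 180.

180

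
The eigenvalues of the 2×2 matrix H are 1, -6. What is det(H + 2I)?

-12

If H has eigenvalues 1, -6, then H + 2I has eigenvalues 3, -4.
det(H + 2I) = (3) · (-4) = -12.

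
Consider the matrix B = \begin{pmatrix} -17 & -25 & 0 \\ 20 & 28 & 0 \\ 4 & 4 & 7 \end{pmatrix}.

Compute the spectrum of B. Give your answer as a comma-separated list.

3, 7, 8

Set up det(lambda·I - B) = 0.
Cofactor expansion gives p(lambda) = lambda^3 - 18·lambda^2 + 101·lambda - 168.
Since p(3) = 0, lambda = 3 is a root.
Factor out (lambda - 3): p(lambda) = (lambda - 3)·(lambda^2 - 15·lambda + 56).
The quadratic factors as (lambda - 7)·(lambda - 8).
Eigenvalues: 3, 7, 8.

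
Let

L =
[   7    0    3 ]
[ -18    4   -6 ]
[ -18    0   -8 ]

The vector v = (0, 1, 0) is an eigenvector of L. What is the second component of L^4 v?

First find the eigenvalue: Lv = (0, 4, 0) = 4·(0, 1, 0), so λ = 4.
Then L^4 v = λ^4·v = 4^4·(0, 1, 0) = 256·(0, 1, 0) = (0, 256, 0).

256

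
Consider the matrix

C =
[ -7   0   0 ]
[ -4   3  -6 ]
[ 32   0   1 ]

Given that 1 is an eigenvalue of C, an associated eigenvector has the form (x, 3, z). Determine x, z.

We need (C - 1I)v = 0.
C - 1I = [[-8, 0, 0], [-4, 2, -6], [32, 0, 0]].
Row 1: (-8)·x + (0)·3 + (0)·z = 0
Row 2: (-4)·x + (2)·3 + (-6)·z = 0
Row 3: (32)·x + (0)·3 + (0)·z = 0
Solving gives x = 0, z = 1.
Check: C·(0, 3, 1) = (0, 3, 1) = 1·(0, 3, 1).

0, 1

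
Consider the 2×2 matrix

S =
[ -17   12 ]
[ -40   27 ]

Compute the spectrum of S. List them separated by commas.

3, 7

det(S - sI) = (-17 - s)(27 - s) - (12)·(-40) = s^2 - 10s + 21.
This factors as (s - 3)·(s - 7) = 0.
Eigenvalues: 3, 7.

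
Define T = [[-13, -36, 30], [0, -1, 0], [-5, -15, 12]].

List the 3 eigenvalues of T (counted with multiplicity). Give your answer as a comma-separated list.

Compute the characteristic polynomial p(s) = det(sI - T).
Expanding the 3×3 determinant: p(s) = s^3 + 2s^2 - 5s - 6.
Since p(2) = 0, s = 2 is a root.
Dividing by (s - 2) leaves s^2 + 4s + 3.
The quadratic factors as (s + 3)·(s + 1).
Eigenvalues: -3, -1, 2.

-3, -1, 2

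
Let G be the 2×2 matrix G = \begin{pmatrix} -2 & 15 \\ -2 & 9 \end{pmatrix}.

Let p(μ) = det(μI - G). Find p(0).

12

p(0) = det(0·I − G) = det(−G) = (−1)^2·det(G).
det(G) = 12, so p(0) = 12.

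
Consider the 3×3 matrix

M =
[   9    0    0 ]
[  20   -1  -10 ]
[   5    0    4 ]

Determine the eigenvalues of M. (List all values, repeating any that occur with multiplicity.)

Compute the characteristic polynomial p(s) = det(sI - M).
Expanding the 3×3 determinant: p(s) = s^3 - 12s^2 + 23s + 36.
Try s = 4: p(4) = 0, so 4 is a root.
Dividing by (s - 4) leaves s^2 - 8s - 9.
The quadratic factors as (s + 1)·(s - 9).
Eigenvalues: -1, 4, 9.

-1, 4, 9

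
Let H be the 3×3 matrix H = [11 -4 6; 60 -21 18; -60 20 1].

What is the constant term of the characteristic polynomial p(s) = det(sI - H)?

-9

p(0) = det(0·I − H) = det(−H) = (−1)^3·det(H).
det(H) = 9, so p(0) = -9.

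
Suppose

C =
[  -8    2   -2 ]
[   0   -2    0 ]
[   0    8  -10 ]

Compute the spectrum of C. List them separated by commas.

The characteristic polynomial is p(μ) = det(μI - C).
Cofactor expansion gives p(μ) = μ^3 + 20μ^2 + 116μ + 160.
Since p(-2) = 0, μ = -2 is a root.
Dividing by (μ + 2) leaves μ^2 + 18μ + 80.
The quadratic factors as (μ + 10)·(μ + 8).
Eigenvalues: -10, -8, -2.

-10, -8, -2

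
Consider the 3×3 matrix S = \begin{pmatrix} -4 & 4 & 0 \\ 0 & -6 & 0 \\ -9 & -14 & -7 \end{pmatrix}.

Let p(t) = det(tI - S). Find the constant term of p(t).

168

p(t) = t^3 + 17t^2 + 94t + 168.
The constant term is 168.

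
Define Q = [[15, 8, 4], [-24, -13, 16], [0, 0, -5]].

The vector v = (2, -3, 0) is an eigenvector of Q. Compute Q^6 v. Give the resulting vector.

First find the eigenvalue: Qv = (6, -9, 0) = 3·(2, -3, 0), so λ = 3.
Then Q^6 v = λ^6·v = 3^6·(2, -3, 0) = 729·(2, -3, 0) = (1458, -2187, 0).

(1458, -2187, 0)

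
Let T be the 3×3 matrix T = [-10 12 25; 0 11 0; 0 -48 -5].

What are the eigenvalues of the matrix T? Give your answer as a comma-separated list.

The characteristic polynomial is p(λ) = det(λI - T).
Cofactor expansion gives p(λ) = λ^3 + 4λ^2 - 115λ - 550.
Try λ = -5: p(-5) = 0, so -5 is a root.
Dividing by (λ + 5) leaves λ^2 - λ - 110.
The quadratic factors as (λ + 10)·(λ - 11).
Eigenvalues: -10, -5, 11.

-10, -5, 11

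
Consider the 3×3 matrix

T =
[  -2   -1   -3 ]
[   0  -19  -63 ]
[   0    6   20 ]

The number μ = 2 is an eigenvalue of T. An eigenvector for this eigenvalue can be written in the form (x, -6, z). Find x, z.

0, 2

We need (T - 2I)v = 0.
T - 2I = [[-4, -1, -3], [0, -21, -63], [0, 6, 18]].
Row 1: (-4)·x + (-1)·-6 + (-3)·z = 0
Row 2: (0)·x + (-21)·-6 + (-63)·z = 0
Row 3: (0)·x + (6)·-6 + (18)·z = 0
Solving gives x = 0, z = 2.
Check: T·(0, -6, 2) = (0, -12, 4) = 2·(0, -6, 2).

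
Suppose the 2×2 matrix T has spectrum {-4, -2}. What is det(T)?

8

det(T) is the product of the eigenvalues: (-4) · (-2) = 8.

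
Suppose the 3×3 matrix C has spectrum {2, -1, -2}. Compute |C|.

4

det(C) is the product of the eigenvalues: (2) · (-1) · (-2) = 4.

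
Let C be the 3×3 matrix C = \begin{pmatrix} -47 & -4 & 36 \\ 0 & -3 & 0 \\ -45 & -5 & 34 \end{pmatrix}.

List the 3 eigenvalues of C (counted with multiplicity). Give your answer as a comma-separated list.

-11, -3, -2

Compute the characteristic polynomial p(lambda) = det(lambda·I - C).
Expanding the 3×3 determinant: p(lambda) = lambda^3 + 16·lambda^2 + 61·lambda + 66.
Rational-root test: lambda = -11 gives p(-11) = 0.
Dividing by (lambda + 11) leaves lambda^2 + 5·lambda + 6.
The quadratic factors as (lambda + 3)·(lambda + 2).
Eigenvalues: -11, -3, -2.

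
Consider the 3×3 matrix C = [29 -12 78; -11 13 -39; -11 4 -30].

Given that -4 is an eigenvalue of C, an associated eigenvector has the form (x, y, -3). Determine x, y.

6, -3

We need (C + 4I)v = 0.
C + 4I = [[33, -12, 78], [-11, 17, -39], [-11, 4, -26]].
Row 1: (33)·x + (-12)·y + (78)·-3 = 0
Row 2: (-11)·x + (17)·y + (-39)·-3 = 0
Row 3: (-11)·x + (4)·y + (-26)·-3 = 0
Solving gives x = 6, y = -3.
Check: C·(6, -3, -3) = (-24, 12, 12) = -4·(6, -3, -3).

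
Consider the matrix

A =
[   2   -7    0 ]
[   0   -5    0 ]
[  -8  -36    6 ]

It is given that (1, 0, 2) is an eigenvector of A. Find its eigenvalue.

2

Compute Av: A·(1, 0, 2) = (2, 0, 4).
Since Av = λv, compare component 1: 2 = λ·1, so λ = 2.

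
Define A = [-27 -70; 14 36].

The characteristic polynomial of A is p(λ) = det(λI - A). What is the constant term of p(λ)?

8

p(λ) = λ^2 - 9λ + 8.
The constant term is 8.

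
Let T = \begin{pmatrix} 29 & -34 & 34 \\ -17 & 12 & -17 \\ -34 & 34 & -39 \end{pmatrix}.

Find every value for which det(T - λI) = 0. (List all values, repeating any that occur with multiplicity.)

The characteristic polynomial is p(λ) = det(λI - T).
Cofactor expansion gives p(λ) = λ^3 - 2λ^2 - 95λ - 300.
Try λ = -5: p(-5) = 0, so -5 is a root.
Factor out (λ + 5): p(λ) = (λ + 5)·(λ^2 - 7λ - 60).
The quadratic factors as (λ + 5)·(λ - 12).
Eigenvalues: -5, -5, 12.

-5, -5, 12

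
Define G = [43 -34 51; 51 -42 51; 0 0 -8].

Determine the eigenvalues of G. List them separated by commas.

-8, -8, 9

Set up det(λI - G) = 0.
Expanding the 3×3 determinant: p(λ) = λ^3 + 7λ^2 - 80λ - 576.
Since p(-8) = 0, λ = -8 is a root.
Dividing by (λ + 8) leaves λ^2 - λ - 72.
The quadratic factors as (λ + 8)·(λ - 9).
Eigenvalues: -8, -8, 9.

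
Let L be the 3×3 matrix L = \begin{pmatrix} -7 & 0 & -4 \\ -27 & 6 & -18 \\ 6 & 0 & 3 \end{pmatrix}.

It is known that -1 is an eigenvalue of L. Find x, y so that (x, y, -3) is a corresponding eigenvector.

We need (L + 1I)v = 0.
L + 1I = [[-6, 0, -4], [-27, 7, -18], [6, 0, 4]].
Row 1: (-6)·x + (0)·y + (-4)·-3 = 0
Row 2: (-27)·x + (7)·y + (-18)·-3 = 0
Row 3: (6)·x + (0)·y + (4)·-3 = 0
Solving gives x = 2, y = 0.
Check: L·(2, 0, -3) = (-2, 0, 3) = -1·(2, 0, -3).

2, 0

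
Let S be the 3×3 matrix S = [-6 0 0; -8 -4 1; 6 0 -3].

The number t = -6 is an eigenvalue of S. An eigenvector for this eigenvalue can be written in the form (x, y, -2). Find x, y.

We need (S + 6I)v = 0.
S + 6I = [[0, 0, 0], [-8, 2, 1], [6, 0, 3]].
Row 1: (0)·x + (0)·y + (0)·-2 = 0
Row 2: (-8)·x + (2)·y + (1)·-2 = 0
Row 3: (6)·x + (0)·y + (3)·-2 = 0
Solving gives x = 1, y = 5.
Check: S·(1, 5, -2) = (-6, -30, 12) = -6·(1, 5, -2).

1, 5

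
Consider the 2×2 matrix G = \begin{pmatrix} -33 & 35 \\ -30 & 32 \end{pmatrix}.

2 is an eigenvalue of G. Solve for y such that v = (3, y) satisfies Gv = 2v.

We need (G - 2I)v = 0.
G - 2I = [[-35, 35], [-30, 30]].
Row 1: (-35)·3 + (35)·y = 0
Row 2: (-30)·3 + (30)·y = 0
Solving gives y = 3.
Check: G·(3, 3) = (6, 6) = 2·(3, 3).

3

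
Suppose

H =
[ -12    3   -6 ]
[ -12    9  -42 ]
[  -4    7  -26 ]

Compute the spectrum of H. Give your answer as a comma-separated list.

Set up det(tI - H) = 0.
Expanding along the first row, p(t) = t^3 + 29t^2 + 276t + 864.
Rational-root test: t = -8 gives p(-8) = 0.
Factor out (t + 8): p(t) = (t + 8)·(t^2 + 21t + 108).
The quadratic factors as (t + 12)·(t + 9).
Eigenvalues: -12, -9, -8.

-12, -9, -8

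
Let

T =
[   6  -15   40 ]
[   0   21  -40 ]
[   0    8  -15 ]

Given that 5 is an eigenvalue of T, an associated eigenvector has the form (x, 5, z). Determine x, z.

-5, 2

We need (T - 5I)v = 0.
T - 5I = [[1, -15, 40], [0, 16, -40], [0, 8, -20]].
Row 1: (1)·x + (-15)·5 + (40)·z = 0
Row 2: (0)·x + (16)·5 + (-40)·z = 0
Row 3: (0)·x + (8)·5 + (-20)·z = 0
Solving gives x = -5, z = 2.
Check: T·(-5, 5, 2) = (-25, 25, 10) = 5·(-5, 5, 2).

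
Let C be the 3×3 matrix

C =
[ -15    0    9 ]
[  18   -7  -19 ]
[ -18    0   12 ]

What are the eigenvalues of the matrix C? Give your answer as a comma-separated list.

-7, -6, 3

Compute the characteristic polynomial p(μ) = det(μI - C).
Cofactor expansion gives p(μ) = μ^3 + 10μ^2 + 3μ - 126.
Try μ = 3: p(3) = 0, so 3 is a root.
Dividing by (μ - 3) leaves μ^2 + 13μ + 42.
The quadratic factors as (μ + 7)·(μ + 6).
Eigenvalues: -7, -6, 3.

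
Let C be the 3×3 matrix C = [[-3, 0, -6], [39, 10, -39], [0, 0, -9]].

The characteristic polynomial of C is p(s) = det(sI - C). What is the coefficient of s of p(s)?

-93

p(s) = s^3 + 2s^2 - 93s - 270.
The coefficient of s is -93.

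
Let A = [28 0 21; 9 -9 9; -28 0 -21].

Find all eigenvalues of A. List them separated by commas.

-9, 0, 7

Set up det(sI - A) = 0.
Expanding along the first row, p(s) = s^3 + 2s^2 - 63s.
Try s = 7: p(7) = 0, so 7 is a root.
Dividing by (s - 7) leaves s^2 + 9s.
The quadratic factors as (s + 9)·s.
Eigenvalues: -9, 0, 7.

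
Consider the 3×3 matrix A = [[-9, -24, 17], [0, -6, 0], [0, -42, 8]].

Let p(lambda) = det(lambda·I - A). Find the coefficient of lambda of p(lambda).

p(lambda) = lambda^3 + 7·lambda^2 - 66·lambda - 432.
The coefficient of lambda is -66.

-66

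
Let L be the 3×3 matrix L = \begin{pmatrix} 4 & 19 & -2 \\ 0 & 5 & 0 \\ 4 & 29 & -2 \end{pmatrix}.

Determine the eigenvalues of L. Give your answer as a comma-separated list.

The characteristic polynomial is p(lambda) = det(lambda·I - L).
Cofactor expansion gives p(lambda) = lambda^3 - 7·lambda^2 + 10·lambda.
Try lambda = 2: p(2) = 0, so 2 is a root.
Factor out (lambda - 2): p(lambda) = (lambda - 2)·(lambda^2 - 5·lambda).
The quadratic factors as lambda·(lambda - 5).
Eigenvalues: 0, 2, 5.

0, 2, 5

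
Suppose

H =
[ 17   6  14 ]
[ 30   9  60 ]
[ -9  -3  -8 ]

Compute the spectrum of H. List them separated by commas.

-1, 9, 10

Compute the characteristic polynomial p(r) = det(rI - H).
Cofactor expansion gives p(r) = r^3 - 18r^2 + 71r + 90.
Since p(-1) = 0, r = -1 is a root.
Factor out (r + 1): p(r) = (r + 1)·(r^2 - 19r + 90).
The quadratic factors as (r - 9)·(r - 10).
Eigenvalues: -1, 9, 10.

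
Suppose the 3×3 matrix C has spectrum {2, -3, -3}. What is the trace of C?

trace(C) is the sum of the eigenvalues: (2) + (-3) + (-3) = -4.

-4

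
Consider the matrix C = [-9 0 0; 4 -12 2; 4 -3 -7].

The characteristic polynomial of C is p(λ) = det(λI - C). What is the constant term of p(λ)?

810

p(λ) = λ^3 + 28λ^2 + 261λ + 810.
The constant term is 810.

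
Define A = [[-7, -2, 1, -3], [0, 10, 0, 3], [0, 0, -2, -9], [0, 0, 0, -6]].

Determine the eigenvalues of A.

A is upper triangular, so its eigenvalues are the diagonal entries.
Diagonal: -7, 10, -2, -6.

-7, -6, -2, 10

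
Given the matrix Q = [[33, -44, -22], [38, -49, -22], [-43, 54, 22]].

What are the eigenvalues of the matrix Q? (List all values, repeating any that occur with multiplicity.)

Compute the characteristic polynomial p(s) = det(sI - Q).
Cofactor expansion gives p(s) = s^3 - 6s^2 - 55s.
Since p(-5) = 0, s = -5 is a root.
Factor out (s + 5): p(s) = (s + 5)·(s^2 - 11s).
The quadratic factors as s·(s - 11).
Eigenvalues: -5, 0, 11.

-5, 0, 11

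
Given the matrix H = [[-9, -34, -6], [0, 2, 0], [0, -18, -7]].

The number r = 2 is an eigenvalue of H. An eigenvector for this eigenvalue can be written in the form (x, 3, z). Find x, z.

-6, -6

We need (H - 2I)v = 0.
H - 2I = [[-11, -34, -6], [0, 0, 0], [0, -18, -9]].
Row 1: (-11)·x + (-34)·3 + (-6)·z = 0
Row 2: (0)·x + (0)·3 + (0)·z = 0
Row 3: (0)·x + (-18)·3 + (-9)·z = 0
Solving gives x = -6, z = -6.
Check: H·(-6, 3, -6) = (-12, 6, -12) = 2·(-6, 3, -6).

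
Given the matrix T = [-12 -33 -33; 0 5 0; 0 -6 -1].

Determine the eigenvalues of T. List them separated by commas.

Set up det(sI - T) = 0.
Expanding along the first row, p(s) = s^3 + 8s^2 - 53s - 60.
Try s = -1: p(-1) = 0, so -1 is a root.
Dividing by (s + 1) leaves s^2 + 7s - 60.
The quadratic factors as (s + 12)·(s - 5).
Eigenvalues: -12, -1, 5.

-12, -1, 5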